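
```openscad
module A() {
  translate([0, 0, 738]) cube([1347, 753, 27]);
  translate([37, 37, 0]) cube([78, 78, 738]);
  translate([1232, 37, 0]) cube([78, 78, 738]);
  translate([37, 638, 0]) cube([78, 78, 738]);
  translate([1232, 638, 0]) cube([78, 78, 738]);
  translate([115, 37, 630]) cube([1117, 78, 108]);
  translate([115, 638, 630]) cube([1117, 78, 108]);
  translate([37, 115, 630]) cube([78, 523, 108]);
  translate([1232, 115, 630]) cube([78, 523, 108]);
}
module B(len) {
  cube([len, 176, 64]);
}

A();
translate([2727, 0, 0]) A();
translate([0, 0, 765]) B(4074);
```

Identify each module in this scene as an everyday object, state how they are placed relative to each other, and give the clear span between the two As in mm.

Second table starts at x = 2727; first ends at x = 1347; clear span = 2727 − 1347 = 1380 mm.

A is a table. B is a beam. A beam spans the tops of two tables. The clear span between the two tables is 1380 mm.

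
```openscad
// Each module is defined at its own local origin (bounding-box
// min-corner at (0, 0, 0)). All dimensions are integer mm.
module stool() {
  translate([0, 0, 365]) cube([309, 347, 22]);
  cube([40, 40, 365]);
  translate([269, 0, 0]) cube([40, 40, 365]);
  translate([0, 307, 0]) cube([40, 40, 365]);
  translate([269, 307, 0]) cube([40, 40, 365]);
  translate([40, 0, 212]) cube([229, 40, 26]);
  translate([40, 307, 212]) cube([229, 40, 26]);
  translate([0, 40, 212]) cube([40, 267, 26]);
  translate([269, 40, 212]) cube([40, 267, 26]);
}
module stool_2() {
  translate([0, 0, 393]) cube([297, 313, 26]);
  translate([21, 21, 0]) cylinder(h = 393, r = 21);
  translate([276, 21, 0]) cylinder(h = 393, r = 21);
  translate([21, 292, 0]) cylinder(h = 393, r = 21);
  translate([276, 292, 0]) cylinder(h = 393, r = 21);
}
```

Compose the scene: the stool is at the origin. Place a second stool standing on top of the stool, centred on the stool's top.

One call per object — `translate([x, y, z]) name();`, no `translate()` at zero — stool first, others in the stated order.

stool();
translate([6, 17, 387]) stool_2();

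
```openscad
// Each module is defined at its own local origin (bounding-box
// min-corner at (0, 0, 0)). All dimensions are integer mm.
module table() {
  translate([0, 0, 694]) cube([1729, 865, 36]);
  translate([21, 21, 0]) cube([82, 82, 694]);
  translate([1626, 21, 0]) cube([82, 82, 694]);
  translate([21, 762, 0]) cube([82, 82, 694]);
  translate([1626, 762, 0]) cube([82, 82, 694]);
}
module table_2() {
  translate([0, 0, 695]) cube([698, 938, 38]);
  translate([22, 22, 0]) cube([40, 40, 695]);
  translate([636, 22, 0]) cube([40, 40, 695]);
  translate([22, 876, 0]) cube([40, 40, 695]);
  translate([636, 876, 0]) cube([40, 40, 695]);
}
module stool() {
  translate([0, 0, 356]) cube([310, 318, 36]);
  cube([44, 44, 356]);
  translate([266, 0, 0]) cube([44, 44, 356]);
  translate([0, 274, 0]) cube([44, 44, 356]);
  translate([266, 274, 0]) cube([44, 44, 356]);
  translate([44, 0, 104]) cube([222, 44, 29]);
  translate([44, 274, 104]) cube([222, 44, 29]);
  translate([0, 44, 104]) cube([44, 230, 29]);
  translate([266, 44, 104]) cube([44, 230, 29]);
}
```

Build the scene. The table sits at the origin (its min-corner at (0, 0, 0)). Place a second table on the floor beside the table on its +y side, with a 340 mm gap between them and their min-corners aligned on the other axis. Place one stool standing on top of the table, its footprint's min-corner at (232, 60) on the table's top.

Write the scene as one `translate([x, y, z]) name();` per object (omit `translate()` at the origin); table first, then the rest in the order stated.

table();
translate([0, 1205, 0]) table_2();
translate([232, 60, 730]) stool();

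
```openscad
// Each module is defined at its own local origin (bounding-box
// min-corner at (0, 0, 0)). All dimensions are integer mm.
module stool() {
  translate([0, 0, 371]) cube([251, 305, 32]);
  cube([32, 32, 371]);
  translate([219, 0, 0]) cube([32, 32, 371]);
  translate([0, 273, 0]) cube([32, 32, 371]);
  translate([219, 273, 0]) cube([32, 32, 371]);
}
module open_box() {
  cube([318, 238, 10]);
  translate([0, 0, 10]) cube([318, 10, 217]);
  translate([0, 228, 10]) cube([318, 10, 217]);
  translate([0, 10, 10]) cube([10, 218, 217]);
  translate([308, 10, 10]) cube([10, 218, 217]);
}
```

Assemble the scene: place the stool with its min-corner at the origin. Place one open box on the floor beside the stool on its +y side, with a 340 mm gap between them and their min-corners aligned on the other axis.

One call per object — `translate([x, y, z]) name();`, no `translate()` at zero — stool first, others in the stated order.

stool();
translate([0, 645, 0]) open_box();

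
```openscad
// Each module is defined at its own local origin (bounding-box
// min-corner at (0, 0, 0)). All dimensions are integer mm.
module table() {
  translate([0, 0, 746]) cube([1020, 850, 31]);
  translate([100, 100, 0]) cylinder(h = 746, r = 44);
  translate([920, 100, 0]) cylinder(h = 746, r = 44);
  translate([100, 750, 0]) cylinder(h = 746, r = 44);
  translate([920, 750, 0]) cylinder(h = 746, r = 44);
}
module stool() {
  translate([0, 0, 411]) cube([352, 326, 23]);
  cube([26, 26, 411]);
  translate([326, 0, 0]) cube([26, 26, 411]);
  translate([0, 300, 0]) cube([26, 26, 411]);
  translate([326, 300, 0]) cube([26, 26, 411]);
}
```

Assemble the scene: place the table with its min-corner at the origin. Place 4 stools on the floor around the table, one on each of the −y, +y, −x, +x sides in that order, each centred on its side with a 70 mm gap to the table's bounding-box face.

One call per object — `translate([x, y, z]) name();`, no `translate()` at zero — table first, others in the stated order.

table();
translate([334, -396, 0]) stool();
translate([334, 920, 0]) stool();
translate([-422, 262, 0]) stool();
translate([1090, 262, 0]) stool();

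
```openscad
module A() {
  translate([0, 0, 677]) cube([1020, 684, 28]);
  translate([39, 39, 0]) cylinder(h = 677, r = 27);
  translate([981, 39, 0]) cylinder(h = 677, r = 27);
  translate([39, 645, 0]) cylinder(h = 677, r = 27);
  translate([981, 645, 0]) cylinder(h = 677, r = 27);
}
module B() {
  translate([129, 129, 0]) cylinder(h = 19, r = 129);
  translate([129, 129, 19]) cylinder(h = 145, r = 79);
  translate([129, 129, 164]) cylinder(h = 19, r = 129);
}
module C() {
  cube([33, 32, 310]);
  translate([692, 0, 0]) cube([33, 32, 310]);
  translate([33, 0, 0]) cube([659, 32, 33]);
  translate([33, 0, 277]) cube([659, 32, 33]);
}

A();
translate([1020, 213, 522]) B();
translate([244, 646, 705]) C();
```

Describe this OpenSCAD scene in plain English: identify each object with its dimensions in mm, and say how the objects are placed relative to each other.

A is a table: top 1020 mm (x) × 684 mm (y), 28 mm thick, upper face at z = 705 mm, on four round legs of 54 mm diameter, each leg's bounding box inset 12 mm from the nearest pair of top edges, running from z = 0 to the bottom of the top.

B is a spool: two coaxial disc flanges of radius 129 mm and thickness 19 mm, joined by a core cylinder of radius 79 mm and height 145 mm. The lower flange rests on z = 0 and the three cylinders share a vertical axis.

C is a rectangular picture frame lying in the x–z plane (depth along y). The opening is 659 mm wide (x) by 244 mm tall (z), surrounded by a border 33 mm wide on all four sides. The frame is 32 mm deep and is made of two full-height vertical stiles with two horizontal rails fitted between them.

The spool is beside the table with their tops flush at z = 705. The picture frame is on top of the table.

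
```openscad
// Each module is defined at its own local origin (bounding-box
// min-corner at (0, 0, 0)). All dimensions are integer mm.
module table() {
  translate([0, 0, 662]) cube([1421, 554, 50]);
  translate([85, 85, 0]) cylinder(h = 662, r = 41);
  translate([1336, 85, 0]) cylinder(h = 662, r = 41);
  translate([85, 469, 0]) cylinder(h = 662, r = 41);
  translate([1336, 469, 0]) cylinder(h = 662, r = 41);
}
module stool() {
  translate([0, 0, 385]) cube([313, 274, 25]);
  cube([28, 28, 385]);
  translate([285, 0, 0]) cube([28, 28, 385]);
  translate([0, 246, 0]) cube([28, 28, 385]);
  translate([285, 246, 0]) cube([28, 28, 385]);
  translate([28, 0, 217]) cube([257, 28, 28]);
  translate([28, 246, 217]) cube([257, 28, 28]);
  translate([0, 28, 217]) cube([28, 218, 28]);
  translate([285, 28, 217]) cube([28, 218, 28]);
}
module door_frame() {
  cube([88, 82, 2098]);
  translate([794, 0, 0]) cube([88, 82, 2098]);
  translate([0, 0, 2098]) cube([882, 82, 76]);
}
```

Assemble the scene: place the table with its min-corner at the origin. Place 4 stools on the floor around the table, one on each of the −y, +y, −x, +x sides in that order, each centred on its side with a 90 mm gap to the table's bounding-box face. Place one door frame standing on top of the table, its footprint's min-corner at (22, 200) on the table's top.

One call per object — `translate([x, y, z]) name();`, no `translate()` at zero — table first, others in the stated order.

table();
translate([554, -364, 0]) stool();
translate([554, 644, 0]) stool();
translate([-403, 140, 0]) stool();
translate([1511, 140, 0]) stool();
translate([22, 200, 712]) door_frame();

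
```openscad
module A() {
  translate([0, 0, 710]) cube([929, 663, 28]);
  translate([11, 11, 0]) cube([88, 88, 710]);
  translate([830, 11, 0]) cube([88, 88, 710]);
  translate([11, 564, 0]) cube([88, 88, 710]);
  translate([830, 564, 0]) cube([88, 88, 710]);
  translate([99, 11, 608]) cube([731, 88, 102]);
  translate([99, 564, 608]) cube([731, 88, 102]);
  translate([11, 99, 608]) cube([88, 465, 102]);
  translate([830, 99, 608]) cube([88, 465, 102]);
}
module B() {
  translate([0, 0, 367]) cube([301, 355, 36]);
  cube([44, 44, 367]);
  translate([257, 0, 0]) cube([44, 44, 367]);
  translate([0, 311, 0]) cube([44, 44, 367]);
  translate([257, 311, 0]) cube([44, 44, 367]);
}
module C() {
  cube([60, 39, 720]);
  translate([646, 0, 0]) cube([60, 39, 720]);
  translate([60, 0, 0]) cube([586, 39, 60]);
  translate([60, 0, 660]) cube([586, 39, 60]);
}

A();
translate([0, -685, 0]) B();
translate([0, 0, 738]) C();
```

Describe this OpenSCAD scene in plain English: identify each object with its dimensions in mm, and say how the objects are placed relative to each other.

A is a table: top 929 mm (x) × 663 mm (y), 28 mm thick, upper face at z = 738 mm, on four 88×88 mm square legs, each inset 11 mm from the nearest pair of top edges, running from z = 0 to the bottom of the top. Four apron rails, 88 mm thick and 102 mm tall, run between adjacent legs with their top edges flush with the underside of the top and their outer faces flush with the legs' outer faces.

B is a four-legged stool. The seat is a 301×355×36 mm slab whose top surface is at z = 403 mm; four square legs, each 44×44 mm in cross-section, run from the floor (z = 0) to the underside of the seat, each flush with a corner of the seat.

C is a picture frame with a 586×600 mm rectangular opening (x by z) and a uniform 60 mm border on every side. Frame depth is 39 mm along y. It is built from two vertical stiles running the full outside height and two horizontal rails spanning the gap between the stiles.

The stool is on the floor beside the table on its −y side. The picture frame is on top of the table.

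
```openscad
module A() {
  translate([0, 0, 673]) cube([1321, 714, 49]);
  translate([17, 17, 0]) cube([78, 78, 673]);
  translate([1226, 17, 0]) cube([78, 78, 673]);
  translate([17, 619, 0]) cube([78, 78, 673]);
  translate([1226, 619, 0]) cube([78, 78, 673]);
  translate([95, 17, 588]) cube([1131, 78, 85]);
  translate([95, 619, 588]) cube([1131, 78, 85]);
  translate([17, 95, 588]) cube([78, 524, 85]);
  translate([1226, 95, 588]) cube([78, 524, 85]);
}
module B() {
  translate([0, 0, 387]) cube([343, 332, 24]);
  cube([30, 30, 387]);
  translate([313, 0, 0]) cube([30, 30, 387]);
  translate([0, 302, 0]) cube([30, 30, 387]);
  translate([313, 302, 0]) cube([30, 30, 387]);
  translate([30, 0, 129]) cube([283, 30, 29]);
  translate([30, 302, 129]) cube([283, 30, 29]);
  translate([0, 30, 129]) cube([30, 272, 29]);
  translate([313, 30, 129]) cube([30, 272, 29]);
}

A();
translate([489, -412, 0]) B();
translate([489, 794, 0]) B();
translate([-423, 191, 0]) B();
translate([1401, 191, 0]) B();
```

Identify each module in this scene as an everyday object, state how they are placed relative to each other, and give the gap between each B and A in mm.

A is a table. B is a stool. Four stools sit around the table at the −y, +y, −x, +x sides. The gap between each stool and the table is 80 mm.

Each stool's nearest face is 80 mm from the table's bounding box.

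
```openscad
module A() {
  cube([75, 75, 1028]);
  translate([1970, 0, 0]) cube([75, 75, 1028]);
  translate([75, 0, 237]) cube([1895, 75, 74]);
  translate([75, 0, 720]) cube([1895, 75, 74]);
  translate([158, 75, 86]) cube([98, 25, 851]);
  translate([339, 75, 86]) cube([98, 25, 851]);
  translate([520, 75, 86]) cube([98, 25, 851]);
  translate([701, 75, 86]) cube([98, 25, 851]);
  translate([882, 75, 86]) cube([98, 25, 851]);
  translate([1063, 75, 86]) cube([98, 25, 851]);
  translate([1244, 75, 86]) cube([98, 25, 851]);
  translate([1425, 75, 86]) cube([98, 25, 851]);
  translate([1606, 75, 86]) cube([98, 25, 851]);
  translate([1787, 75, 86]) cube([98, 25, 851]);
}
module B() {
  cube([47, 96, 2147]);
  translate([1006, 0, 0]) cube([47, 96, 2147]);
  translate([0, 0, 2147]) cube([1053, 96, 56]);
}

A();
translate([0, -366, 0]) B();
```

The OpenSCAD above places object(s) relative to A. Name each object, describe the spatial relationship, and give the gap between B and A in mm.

The door frame's nearest face is 270 mm from the fence section's −y face.

A is a fence section. B is a door frame. The door frame is on the floor beside the fence section on its −y side. The gap between the door frame and the fence section is 270 mm.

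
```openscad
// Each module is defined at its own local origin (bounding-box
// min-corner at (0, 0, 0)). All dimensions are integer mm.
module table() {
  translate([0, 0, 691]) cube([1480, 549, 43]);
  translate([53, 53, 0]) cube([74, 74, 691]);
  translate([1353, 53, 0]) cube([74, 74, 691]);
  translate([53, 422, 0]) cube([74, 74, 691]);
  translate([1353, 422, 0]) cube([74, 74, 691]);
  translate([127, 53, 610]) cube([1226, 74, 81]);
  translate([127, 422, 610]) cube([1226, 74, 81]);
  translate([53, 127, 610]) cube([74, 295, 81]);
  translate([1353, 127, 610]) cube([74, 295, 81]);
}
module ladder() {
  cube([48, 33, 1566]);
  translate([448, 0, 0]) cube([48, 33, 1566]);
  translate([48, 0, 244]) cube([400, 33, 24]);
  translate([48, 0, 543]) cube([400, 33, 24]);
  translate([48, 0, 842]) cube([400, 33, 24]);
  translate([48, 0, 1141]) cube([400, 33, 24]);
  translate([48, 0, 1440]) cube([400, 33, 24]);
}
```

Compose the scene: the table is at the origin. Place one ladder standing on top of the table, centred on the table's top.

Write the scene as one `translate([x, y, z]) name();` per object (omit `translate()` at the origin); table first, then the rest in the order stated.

table();
translate([492, 258, 734]) ladder();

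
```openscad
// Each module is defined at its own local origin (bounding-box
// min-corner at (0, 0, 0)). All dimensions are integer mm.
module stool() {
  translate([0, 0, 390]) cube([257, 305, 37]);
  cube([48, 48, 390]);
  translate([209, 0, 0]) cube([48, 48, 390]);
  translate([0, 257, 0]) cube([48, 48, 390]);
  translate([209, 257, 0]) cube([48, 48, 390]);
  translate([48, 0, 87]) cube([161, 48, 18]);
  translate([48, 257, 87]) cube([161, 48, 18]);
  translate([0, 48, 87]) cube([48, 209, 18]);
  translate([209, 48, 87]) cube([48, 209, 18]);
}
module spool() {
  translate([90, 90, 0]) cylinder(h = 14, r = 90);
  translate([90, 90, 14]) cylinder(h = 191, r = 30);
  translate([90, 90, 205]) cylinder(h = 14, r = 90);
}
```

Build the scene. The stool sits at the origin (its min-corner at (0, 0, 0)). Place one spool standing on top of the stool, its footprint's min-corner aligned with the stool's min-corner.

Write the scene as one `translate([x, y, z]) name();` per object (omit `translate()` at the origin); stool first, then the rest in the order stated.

stool();
translate([0, 0, 427]) spool();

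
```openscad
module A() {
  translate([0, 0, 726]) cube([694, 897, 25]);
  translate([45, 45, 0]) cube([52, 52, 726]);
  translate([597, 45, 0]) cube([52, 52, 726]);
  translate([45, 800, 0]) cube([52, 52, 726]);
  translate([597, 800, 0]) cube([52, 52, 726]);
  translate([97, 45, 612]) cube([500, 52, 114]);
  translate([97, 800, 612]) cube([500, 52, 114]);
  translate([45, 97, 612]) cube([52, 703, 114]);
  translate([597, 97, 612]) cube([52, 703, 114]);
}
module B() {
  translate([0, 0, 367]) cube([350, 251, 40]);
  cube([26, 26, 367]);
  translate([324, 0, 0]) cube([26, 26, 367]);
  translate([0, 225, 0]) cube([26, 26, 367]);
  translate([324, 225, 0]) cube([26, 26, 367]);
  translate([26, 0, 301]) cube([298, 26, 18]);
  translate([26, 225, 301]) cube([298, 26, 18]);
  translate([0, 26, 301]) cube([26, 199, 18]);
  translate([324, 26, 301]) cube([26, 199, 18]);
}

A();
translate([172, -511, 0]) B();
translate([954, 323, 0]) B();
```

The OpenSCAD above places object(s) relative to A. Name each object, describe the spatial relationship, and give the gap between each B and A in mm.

Each stool's nearest face is 260 mm from the table's bounding box.

A is a table. B is a stool. Two stools sit around the table at the −y, +x sides. The gap between each stool and the table is 260 mm.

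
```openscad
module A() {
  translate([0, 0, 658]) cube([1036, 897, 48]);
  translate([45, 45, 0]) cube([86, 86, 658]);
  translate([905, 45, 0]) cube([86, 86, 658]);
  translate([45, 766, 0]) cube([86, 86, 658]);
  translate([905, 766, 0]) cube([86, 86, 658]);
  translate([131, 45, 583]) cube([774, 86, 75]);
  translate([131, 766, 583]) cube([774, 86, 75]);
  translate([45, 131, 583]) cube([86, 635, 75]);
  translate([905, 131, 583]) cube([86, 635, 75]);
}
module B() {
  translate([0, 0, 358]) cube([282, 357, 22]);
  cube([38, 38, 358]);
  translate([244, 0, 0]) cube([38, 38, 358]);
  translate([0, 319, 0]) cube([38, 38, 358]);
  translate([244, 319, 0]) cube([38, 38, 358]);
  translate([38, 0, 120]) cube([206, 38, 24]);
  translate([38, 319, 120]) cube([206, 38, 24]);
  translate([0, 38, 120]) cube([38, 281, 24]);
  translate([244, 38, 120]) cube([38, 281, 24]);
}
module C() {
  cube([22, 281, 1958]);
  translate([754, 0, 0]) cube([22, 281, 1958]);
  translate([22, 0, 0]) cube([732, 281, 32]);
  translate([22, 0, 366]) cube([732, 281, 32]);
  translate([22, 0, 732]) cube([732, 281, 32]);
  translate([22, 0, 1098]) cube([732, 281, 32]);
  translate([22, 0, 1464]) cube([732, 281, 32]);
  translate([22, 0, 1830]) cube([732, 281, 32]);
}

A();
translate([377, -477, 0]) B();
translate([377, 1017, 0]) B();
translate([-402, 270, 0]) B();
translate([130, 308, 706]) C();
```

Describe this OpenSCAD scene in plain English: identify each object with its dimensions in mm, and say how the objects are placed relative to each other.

A is a rectangular dining table. The top is 1036×897×48 mm with its upper surface at z = 706 mm. It stands on four 86×86 mm square legs, each inset 45 mm from the nearest pair of top edges, running from the floor to the underside of the top. Four apron rails, 86 mm thick and 75 mm tall, run between adjacent legs with their top edges flush with the underside of the top and their outer faces flush with the legs' outer faces.

B is a four-legged stool. The seat is 282×357 mm, 22 mm thick, top at z = 380 mm. It stands on four square legs, each 38×38 mm in cross-section, from z = 0 to the seat underside, each flush with a corner of the seat. Four stretchers, 38 mm wide and 24 mm tall, connect adjacent legs with their undersides at z = 120 mm, each running between the inner faces of the legs it joins and aligned with the legs' outer faces on the other axis.

C is an open bookshelf. Two side panels, each 22 mm thick, 281 mm deep and 1958 mm tall, stand 776 mm apart (outside-to-outside). Between them sit 6 shelves, each 32 mm thick and 281 mm deep, spanning the full gap between the sides. The bottom shelf rests on the floor (its underside at z = 0) and the clear gap between one shelf's top and the next shelf's underside is 334 mm.

Three stools sit around the table at the −y, +y, −x sides. The bookshelf is on top of the table, centred.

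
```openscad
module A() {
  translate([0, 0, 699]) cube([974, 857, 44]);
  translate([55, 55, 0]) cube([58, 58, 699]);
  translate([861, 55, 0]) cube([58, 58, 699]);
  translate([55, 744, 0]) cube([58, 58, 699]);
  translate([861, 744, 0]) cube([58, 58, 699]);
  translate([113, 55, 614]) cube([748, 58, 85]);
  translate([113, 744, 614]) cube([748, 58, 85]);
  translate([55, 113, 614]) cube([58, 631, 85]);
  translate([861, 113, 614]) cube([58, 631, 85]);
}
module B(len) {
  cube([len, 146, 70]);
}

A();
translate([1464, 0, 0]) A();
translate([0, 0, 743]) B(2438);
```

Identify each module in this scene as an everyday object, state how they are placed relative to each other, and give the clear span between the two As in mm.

A is a table. B is a beam. A beam spans the tops of two tables. The clear span between the two tables is 490 mm.

Second table starts at x = 1464; first ends at x = 974; clear span = 1464 − 974 = 490 mm.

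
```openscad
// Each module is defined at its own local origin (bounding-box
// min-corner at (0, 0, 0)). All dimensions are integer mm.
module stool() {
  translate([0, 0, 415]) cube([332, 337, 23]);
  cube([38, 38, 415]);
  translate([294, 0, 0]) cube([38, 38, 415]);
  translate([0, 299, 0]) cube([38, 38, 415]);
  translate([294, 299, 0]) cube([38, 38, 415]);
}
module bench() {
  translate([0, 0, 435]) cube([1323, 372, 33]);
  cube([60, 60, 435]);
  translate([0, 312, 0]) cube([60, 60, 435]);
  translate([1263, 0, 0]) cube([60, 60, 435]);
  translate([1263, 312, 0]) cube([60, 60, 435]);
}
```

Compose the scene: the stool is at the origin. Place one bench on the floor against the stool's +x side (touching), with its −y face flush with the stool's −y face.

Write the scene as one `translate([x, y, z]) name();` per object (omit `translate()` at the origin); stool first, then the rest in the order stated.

stool();
translate([332, 0, 0]) bench();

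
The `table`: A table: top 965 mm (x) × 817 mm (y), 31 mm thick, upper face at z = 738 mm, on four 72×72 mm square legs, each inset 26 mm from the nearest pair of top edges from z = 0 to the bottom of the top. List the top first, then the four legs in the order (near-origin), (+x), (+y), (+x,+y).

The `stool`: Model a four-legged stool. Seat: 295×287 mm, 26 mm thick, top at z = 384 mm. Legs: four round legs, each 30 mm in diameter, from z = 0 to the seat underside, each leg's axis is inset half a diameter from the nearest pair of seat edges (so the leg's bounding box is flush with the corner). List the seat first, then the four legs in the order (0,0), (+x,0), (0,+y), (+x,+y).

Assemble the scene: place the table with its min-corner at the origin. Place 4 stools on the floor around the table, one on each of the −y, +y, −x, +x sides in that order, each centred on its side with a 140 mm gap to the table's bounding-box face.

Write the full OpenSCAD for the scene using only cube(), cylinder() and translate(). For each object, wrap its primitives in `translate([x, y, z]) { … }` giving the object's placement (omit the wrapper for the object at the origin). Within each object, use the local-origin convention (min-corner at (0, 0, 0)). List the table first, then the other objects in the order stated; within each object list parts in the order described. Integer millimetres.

translate([0, 0, 707]) cube([965, 817, 31]);
translate([26, 26, 0]) cube([72, 72, 707]);
translate([867, 26, 0]) cube([72, 72, 707]);
translate([26, 719, 0]) cube([72, 72, 707]);
translate([867, 719, 0]) cube([72, 72, 707]);
translate([335, -427, 0]) {
  translate([0, 0, 358]) cube([295, 287, 26]);
  translate([15, 15, 0]) cylinder(h = 358, r = 15);
  translate([280, 15, 0]) cylinder(h = 358, r = 15);
  translate([15, 272, 0]) cylinder(h = 358, r = 15);
  translate([280, 272, 0]) cylinder(h = 358, r = 15);
}
translate([335, 957, 0]) {
  translate([0, 0, 358]) cube([295, 287, 26]);
  translate([15, 15, 0]) cylinder(h = 358, r = 15);
  translate([280, 15, 0]) cylinder(h = 358, r = 15);
  translate([15, 272, 0]) cylinder(h = 358, r = 15);
  translate([280, 272, 0]) cylinder(h = 358, r = 15);
}
translate([-435, 265, 0]) {
  translate([0, 0, 358]) cube([295, 287, 26]);
  translate([15, 15, 0]) cylinder(h = 358, r = 15);
  translate([280, 15, 0]) cylinder(h = 358, r = 15);
  translate([15, 272, 0]) cylinder(h = 358, r = 15);
  translate([280, 272, 0]) cylinder(h = 358, r = 15);
}
translate([1105, 265, 0]) {
  translate([0, 0, 358]) cube([295, 287, 26]);
  translate([15, 15, 0]) cylinder(h = 358, r = 15);
  translate([280, 15, 0]) cylinder(h = 358, r = 15);
  translate([15, 272, 0]) cylinder(h = 358, r = 15);
  translate([280, 272, 0]) cylinder(h = 358, r = 15);
}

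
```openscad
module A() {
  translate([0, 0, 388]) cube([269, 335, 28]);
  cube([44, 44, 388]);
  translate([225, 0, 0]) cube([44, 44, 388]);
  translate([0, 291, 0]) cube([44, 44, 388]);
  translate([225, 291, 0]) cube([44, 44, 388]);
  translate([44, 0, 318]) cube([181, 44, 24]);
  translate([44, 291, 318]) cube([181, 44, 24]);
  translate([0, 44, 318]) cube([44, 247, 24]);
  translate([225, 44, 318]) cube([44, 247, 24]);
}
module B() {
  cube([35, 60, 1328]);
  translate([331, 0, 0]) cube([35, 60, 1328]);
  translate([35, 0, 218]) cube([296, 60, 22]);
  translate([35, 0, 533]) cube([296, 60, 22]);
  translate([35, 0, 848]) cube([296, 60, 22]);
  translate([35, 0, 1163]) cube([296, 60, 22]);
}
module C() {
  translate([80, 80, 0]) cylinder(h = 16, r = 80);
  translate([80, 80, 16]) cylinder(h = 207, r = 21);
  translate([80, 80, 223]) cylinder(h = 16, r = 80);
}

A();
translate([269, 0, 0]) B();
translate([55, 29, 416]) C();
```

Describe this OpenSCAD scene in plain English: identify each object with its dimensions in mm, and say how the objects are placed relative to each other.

A is a four-legged stool. The seat is a 269×335×28 mm slab whose top surface is at z = 416 mm; four square legs, each 44×44 mm in cross-section, run from the floor (z = 0) to the underside of the seat, each flush with a corner of the seat. Four stretchers, 44 mm wide and 24 mm tall, connect adjacent legs with their undersides at z = 318 mm, each running between the inner faces of the legs it joins and aligned with the legs' outer faces on the other axis.

B is a straight ladder. Two 35×60 mm vertical rails, 1328 mm tall, stand 366 mm apart (outside-to-outside) with their front faces coplanar on the −y side. 4 rungs, each 60 mm deep and 22 mm tall, span between the inner faces of the rails, front faces flush with the rails. The lowest rung's underside is at z = 218 mm and rungs are spaced 315 mm apart (underside to underside).

C is a spool: two coaxial disc flanges of radius 80 mm and thickness 16 mm, joined by a core cylinder of radius 21 mm and height 207 mm. The lower flange rests on z = 0 and the three cylinders share a vertical axis.

The ladder is against the stool's +x side, with their −y faces flush. The spool is on top of the stool.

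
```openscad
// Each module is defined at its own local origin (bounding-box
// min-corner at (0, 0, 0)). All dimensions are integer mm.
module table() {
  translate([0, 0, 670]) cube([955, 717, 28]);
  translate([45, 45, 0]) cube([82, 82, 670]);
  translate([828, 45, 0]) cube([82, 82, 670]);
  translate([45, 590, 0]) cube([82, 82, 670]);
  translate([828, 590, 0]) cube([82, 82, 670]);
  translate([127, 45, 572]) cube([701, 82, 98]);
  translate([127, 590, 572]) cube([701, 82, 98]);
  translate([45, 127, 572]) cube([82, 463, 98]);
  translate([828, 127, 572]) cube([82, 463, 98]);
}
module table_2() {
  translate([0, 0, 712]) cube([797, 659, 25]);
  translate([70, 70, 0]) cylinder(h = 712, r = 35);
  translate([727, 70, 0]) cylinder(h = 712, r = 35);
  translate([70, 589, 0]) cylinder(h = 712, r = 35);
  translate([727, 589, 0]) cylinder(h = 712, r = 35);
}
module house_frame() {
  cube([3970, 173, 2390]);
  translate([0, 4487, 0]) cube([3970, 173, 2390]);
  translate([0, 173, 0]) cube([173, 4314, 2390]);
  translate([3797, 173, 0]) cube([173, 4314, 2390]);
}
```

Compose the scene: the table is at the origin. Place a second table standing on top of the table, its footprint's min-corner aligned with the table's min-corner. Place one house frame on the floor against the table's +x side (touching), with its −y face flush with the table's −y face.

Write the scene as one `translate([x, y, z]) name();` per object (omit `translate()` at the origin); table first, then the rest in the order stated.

table();
translate([0, 0, 698]) table_2();
translate([955, 0, 0]) house_frame();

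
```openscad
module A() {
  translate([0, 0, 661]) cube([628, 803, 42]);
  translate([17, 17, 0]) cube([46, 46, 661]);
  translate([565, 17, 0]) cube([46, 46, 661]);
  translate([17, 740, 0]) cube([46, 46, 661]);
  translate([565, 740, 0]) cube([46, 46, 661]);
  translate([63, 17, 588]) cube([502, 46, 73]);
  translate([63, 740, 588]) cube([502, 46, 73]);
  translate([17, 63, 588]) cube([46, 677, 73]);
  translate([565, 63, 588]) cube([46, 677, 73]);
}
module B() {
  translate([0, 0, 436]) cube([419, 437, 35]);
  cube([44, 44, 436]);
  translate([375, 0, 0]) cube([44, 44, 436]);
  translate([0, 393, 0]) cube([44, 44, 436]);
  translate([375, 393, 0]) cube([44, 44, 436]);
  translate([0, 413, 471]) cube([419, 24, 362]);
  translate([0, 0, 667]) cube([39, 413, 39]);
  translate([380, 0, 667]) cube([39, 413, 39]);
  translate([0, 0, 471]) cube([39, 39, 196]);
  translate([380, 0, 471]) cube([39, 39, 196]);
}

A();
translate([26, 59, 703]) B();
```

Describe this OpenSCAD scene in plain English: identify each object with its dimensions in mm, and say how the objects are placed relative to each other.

A is a table with a 628×803 mm rectangular top, 42 mm thick, top surface at z = 703 mm, supported by four 46×46 mm square legs, each inset 17 mm from the nearest pair of top edges, running from the floor. Four apron rails, 46 mm thick and 73 mm tall, run between adjacent legs with their top edges flush with the underside of the top and their outer faces flush with the legs' outer faces.

B is a chair. The seat is a 419×437×35 mm slab with its top at z = 471 mm, on four 44×44 mm corner legs (flush with the seat edges, standing on z = 0). A flat backrest 24 mm thick, 362 mm tall, spans the full seat width and rises from the seat top along its +y edge, rear face flush with the rear of the seat. Two armrests of 39×39 mm section run along each side from the seat's front edge to the front of the backrest, top faces 235 mm above the seat top and outer faces flush with the seat's x-edges; a 39×39 mm post under the front of each armrest stands on the seat at the front corner.

The chair is on top of the table.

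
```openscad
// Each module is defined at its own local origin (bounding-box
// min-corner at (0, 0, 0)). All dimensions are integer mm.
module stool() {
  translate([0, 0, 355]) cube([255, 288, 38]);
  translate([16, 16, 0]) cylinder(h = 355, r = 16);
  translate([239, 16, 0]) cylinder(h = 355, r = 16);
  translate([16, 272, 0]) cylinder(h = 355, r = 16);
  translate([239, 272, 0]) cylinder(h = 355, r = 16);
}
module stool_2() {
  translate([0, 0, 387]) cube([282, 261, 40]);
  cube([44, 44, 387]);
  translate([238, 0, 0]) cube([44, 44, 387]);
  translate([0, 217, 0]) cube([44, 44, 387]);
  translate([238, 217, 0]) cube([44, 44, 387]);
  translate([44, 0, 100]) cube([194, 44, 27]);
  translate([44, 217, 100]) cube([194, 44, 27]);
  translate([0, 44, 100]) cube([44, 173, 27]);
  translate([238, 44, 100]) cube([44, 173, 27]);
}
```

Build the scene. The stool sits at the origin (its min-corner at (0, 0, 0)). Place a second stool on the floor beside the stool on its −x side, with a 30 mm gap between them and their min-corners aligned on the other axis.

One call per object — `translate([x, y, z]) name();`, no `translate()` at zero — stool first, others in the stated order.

stool();
translate([-312, 0, 0]) stool_2();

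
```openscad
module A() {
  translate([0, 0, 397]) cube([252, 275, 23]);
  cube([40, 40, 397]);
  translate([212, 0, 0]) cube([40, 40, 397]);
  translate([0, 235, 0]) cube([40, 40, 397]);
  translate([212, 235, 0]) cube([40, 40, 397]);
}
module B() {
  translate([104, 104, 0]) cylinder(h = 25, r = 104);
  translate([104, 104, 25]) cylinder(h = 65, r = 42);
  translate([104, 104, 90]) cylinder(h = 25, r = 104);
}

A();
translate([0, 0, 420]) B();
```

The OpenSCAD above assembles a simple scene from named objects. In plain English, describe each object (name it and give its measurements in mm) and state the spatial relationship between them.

A is a four-legged stool. The seat is 252×275 mm, 23 mm thick, top at z = 420 mm. It stands on four square legs, each 40×40 mm in cross-section, from z = 0 to the seat underside, each flush with a corner of the seat.

B is a spool: two coaxial disc flanges of radius 104 mm and thickness 25 mm, joined by a core cylinder of radius 42 mm and height 65 mm. The lower flange rests on z = 0 and the three cylinders share a vertical axis.

The spool is on top of the stool.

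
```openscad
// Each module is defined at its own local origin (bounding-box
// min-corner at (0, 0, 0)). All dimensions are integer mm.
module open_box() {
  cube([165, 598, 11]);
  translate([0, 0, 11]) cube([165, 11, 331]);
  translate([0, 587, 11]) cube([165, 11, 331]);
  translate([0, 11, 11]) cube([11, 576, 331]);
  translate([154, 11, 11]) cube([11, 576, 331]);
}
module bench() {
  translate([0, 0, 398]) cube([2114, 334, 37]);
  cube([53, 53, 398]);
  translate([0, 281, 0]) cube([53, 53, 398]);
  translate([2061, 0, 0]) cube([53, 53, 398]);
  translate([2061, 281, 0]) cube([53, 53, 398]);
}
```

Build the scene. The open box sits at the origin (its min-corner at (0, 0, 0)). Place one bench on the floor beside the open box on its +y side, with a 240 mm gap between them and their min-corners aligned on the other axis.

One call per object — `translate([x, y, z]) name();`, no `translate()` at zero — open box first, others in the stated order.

open_box();
translate([0, 838, 0]) bench();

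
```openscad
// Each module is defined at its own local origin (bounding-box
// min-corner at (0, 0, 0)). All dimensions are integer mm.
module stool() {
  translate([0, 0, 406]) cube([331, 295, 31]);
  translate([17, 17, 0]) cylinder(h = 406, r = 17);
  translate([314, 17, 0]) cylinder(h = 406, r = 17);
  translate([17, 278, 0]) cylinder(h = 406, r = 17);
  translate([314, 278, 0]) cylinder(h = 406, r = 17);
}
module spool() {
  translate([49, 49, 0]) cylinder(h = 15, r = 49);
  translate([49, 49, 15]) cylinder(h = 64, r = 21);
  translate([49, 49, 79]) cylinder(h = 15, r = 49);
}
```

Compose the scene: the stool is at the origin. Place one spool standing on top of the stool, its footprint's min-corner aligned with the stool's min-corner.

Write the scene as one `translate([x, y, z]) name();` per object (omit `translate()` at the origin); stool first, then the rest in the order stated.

stool();
translate([0, 0, 437]) spool();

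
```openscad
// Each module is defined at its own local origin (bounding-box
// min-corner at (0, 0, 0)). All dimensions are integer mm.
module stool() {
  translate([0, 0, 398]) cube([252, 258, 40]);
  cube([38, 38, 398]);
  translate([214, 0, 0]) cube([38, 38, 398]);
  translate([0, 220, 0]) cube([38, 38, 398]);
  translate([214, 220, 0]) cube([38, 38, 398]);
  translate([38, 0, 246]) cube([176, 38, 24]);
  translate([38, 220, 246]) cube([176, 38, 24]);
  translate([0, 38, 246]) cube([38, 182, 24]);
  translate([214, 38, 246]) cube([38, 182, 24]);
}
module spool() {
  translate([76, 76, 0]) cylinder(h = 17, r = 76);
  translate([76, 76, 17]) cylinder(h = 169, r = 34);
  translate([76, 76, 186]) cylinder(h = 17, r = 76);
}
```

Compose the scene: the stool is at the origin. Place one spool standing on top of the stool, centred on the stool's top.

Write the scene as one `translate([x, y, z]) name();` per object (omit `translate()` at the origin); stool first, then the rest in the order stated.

stool();
translate([50, 53, 438]) spool();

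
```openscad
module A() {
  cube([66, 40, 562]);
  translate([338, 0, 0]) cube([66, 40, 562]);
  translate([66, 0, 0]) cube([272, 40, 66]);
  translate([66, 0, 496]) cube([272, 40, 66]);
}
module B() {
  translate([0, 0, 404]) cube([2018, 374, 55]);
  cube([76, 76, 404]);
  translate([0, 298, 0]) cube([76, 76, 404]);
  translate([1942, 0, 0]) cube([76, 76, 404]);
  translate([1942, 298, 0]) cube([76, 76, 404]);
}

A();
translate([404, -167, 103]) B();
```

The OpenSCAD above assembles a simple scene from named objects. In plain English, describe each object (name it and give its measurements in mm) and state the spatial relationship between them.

A is a rectangular picture frame lying in the x–z plane (depth along y). The opening is 272 mm wide (x) by 430 mm tall (z), surrounded by a border 66 mm wide on all four sides. The frame is 40 mm deep and is made of two full-height vertical stiles with two horizontal rails fitted between them.

B is a long wooden bench with a 2018 mm (x) × 374 mm (y) seat, 55 mm thick, its top surface 459 mm above the floor. Four 76 mm square legs at the seat corners, flush with the edges, run from z = 0 to the seat underside.

The bench is beside the picture frame with their tops flush at z = 562.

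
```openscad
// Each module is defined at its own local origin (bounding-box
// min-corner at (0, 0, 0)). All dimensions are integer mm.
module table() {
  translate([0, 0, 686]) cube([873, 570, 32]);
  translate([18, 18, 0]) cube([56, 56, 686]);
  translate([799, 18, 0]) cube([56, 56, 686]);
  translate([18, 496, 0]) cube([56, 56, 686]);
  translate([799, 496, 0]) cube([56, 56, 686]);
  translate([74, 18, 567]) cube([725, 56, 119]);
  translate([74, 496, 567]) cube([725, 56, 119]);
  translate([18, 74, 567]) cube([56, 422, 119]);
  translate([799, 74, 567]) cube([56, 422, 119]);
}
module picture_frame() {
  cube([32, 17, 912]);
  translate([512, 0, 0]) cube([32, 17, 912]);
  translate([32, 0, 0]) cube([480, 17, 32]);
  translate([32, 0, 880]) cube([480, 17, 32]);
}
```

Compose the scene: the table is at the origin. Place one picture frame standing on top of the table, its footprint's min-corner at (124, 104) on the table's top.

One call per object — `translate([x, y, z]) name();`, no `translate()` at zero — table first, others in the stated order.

table();
translate([124, 104, 718]) picture_frame();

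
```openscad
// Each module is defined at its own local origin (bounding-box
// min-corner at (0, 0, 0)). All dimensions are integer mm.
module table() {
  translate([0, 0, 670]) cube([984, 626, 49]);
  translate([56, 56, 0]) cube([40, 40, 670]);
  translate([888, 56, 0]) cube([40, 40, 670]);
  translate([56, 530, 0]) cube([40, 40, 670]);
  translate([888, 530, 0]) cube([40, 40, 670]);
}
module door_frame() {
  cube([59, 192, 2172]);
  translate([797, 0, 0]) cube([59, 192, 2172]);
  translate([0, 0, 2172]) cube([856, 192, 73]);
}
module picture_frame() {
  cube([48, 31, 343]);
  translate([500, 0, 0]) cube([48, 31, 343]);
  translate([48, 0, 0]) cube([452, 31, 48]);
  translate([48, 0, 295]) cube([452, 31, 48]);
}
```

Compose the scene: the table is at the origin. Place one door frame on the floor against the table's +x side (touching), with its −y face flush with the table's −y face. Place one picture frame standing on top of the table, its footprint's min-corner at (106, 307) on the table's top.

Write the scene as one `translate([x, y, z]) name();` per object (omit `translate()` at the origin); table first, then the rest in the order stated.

table();
translate([984, 0, 0]) door_frame();
translate([106, 307, 719]) picture_frame();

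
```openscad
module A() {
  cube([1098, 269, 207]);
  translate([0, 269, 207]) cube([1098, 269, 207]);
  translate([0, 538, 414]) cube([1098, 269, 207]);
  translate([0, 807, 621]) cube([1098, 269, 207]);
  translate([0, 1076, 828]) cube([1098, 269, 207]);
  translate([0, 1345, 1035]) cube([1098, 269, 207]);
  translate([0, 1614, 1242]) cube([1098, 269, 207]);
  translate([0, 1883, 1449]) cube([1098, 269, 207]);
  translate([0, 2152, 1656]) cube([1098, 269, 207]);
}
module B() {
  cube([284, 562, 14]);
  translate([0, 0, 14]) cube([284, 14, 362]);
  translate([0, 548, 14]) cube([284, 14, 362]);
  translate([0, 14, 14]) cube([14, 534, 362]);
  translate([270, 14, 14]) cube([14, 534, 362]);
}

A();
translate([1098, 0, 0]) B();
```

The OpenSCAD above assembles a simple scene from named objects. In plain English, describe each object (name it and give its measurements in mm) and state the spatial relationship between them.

A is a run of 9 identical solid stair steps. Each tread is 1098×269 mm and each step block is 207 mm high. Step 1 rests on the floor; step k is offset from step 1 by (k−1)×269 mm in y and (k−1)×207 mm in z.

B is an open storage box with external size 284×562×376 mm and wall thickness 14 mm (the base is also 14 mm thick). The base covers the whole footprint; the four walls stand on the base, with the y-facing walls full-width and the x-facing walls fitting between their inner faces.

The open box is against the staircase's +x side, with their −y faces flush.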